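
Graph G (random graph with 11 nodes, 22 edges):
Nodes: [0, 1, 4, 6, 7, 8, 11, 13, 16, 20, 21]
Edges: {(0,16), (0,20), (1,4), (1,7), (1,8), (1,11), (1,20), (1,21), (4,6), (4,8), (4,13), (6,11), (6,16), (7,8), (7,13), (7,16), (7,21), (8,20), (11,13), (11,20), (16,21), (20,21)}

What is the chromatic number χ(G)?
χ(G) = 4

Clique number ω(G) = 3 (lower bound: χ ≥ ω).
Suppose a proper 3-coloring c exists. The clique [1, 4, 8] takes 3 distinct colors; by symmetry let c(1) = 1, c(4) = 2, c(8) = 3.
- Vertex 7: neighbors [1, 8] already have colors [1, 3] ⇒ c(7) = 2.
- Vertex 20: neighbors [1, 8] already have colors [1, 3] ⇒ c(20) = 2.
- Vertex 11: neighbors [1, 20] already have colors [1, 2] ⇒ c(11) = 3.
- Vertex 6: neighbors [4, 11] already have colors [2, 3] ⇒ c(6) = 1.
- Vertex 16: neighbors [6, 7] already have colors [1, 2] ⇒ c(16) = 3.
- Vertex 21: neighbors [1, 7, 16] already have colors [1, 2, 3] — all 3 colors blocked. Contradiction.
The forced assignments end in a contradiction, so G has no proper 3-coloring (χ ≥ 4).
The coloring below uses 4 colors, so χ(G) = 4.
A valid 4-coloring: color 1: [0, 1, 6, 13]; color 2: [4, 7, 20]; color 3: [8, 11, 16]; color 4: [21].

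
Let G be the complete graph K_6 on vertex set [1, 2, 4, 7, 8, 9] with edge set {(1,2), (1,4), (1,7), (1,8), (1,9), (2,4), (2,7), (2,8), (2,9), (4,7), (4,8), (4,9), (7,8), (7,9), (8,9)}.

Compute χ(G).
Clique number ω(G) = 6 (lower bound: χ ≥ ω).
The clique on [1, 2, 4, 7, 8, 9] has size 6, forcing χ ≥ 6, and the coloring below uses 6 colors, so χ(G) = 6.
A valid 6-coloring: color 1: [4]; color 2: [8]; color 3: [7]; color 4: [2]; color 5: [9]; color 6: [1].

χ(G) = 6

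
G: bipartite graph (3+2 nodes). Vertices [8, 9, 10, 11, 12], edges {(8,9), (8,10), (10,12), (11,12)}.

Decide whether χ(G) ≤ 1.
Edge (8,9) forces its endpoints to differ, so 1 color is not enough.

No, G is not 1-colorable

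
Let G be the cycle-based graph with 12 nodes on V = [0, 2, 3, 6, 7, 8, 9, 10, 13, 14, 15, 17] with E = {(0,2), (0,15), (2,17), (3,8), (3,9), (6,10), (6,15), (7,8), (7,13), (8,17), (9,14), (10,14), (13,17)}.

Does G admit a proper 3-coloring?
Yes, G is 3-colorable

A valid 3-coloring: color 1: [0, 3, 6, 7, 14, 17]; color 2: [2, 8, 9, 10, 13, 15].
(χ(G) = 2 ≤ 3.)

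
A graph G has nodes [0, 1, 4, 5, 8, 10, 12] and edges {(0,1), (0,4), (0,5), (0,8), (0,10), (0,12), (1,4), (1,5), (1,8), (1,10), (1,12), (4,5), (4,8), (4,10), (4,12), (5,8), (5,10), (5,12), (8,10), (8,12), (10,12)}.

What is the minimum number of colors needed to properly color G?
χ(G) = 7

Clique number ω(G) = 7 (lower bound: χ ≥ ω).
The clique on [0, 1, 4, 5, 8, 10, 12] has size 7, forcing χ ≥ 7, and the coloring below uses 7 colors, so χ(G) = 7.
A valid 7-coloring: color 1: [0]; color 2: [5]; color 3: [12]; color 4: [1]; color 5: [8]; color 6: [10]; color 7: [4].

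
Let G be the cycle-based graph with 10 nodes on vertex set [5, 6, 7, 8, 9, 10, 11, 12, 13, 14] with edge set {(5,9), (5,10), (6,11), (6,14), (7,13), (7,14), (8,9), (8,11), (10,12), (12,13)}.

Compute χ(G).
Clique number ω(G) = 2 (lower bound: χ ≥ ω).
The graph is bipartite (no odd cycle), so 2 colors suffice: χ(G) = 2.
A valid 2-coloring: color 1: [5, 6, 7, 8, 12]; color 2: [9, 10, 11, 13, 14].

χ(G) = 2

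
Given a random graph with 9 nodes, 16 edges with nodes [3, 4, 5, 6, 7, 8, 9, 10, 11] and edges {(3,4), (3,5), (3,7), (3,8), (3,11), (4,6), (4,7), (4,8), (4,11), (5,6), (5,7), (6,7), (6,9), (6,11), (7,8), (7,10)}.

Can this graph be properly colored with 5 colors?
Yes, G is 5-colorable

A valid 5-coloring: color 1: [7, 9, 11]; color 2: [4, 5, 10]; color 3: [3, 6]; color 4: [8].
(χ(G) = 4 ≤ 5.)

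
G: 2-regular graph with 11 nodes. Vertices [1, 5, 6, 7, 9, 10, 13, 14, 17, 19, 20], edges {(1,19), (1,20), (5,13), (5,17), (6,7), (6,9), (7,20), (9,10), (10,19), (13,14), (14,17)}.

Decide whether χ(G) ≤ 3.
Yes, G is 3-colorable

A valid 3-coloring: color 1: [1, 5, 7, 9, 14]; color 2: [6, 13, 17, 19, 20]; color 3: [10].
(χ(G) = 3 ≤ 3.)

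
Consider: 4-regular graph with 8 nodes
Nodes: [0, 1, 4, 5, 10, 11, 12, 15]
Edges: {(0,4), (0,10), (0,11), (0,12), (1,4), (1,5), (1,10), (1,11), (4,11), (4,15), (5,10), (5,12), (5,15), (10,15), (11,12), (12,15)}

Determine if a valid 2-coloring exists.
The clique on vertices [0, 11, 12] has size 3 > 2, so it alone needs 3 colors.

No, G is not 2-colorable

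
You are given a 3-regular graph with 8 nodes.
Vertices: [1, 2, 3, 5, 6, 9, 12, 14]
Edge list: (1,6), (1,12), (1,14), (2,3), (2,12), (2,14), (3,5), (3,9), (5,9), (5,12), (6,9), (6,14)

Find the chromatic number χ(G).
Clique number ω(G) = 3 (lower bound: χ ≥ ω).
The clique on [1, 6, 14] has size 3, forcing χ ≥ 3, and the coloring below uses 3 colors, so χ(G) = 3.
A valid 3-coloring: color 1: [2, 5, 6]; color 2: [3, 12, 14]; color 3: [1, 9].

χ(G) = 3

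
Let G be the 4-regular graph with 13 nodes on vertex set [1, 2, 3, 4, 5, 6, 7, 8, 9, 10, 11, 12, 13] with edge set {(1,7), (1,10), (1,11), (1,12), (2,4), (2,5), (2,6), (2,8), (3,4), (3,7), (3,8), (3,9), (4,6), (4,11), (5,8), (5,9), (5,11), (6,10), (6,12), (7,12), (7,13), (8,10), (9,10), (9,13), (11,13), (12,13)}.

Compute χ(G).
χ(G) = 3

Clique number ω(G) = 3 (lower bound: χ ≥ ω).
The clique on [1, 7, 12] has size 3, forcing χ ≥ 3, and the coloring below uses 3 colors, so χ(G) = 3.
A valid 3-coloring: color 1: [2, 3, 10, 11, 12]; color 2: [6, 7, 8, 9]; color 3: [1, 4, 5, 13].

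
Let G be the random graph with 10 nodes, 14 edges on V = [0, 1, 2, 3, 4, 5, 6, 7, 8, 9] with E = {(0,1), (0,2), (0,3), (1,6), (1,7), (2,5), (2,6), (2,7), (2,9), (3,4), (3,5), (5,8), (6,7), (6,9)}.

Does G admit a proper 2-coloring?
The clique on vertices [1, 6, 7] has size 3 > 2, so it alone needs 3 colors.

No, G is not 2-colorable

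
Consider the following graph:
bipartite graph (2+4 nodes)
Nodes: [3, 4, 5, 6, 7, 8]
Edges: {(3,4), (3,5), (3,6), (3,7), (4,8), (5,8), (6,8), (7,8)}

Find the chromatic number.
χ(G) = 2

Clique number ω(G) = 2 (lower bound: χ ≥ ω).
The graph is bipartite (no odd cycle), so 2 colors suffice: χ(G) = 2.
A valid 2-coloring: color 1: [3, 8]; color 2: [4, 5, 6, 7].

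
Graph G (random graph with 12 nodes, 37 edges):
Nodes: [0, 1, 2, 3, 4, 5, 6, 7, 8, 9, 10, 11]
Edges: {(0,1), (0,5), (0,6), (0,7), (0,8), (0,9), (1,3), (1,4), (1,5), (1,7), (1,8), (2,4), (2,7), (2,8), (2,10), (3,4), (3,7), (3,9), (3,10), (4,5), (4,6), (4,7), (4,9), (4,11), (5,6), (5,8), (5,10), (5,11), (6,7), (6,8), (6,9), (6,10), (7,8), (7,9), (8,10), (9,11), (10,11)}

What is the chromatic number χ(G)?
Clique number ω(G) = 4 (lower bound: χ ≥ ω).
Suppose a proper 4-coloring c exists. The clique [0, 1, 5, 8] takes 4 distinct colors; by symmetry let c(0) = 1, c(1) = 2, c(5) = 3, c(8) = 4.
- Vertex 7: neighbors [0, 1, 8] already have colors [1, 2, 4] ⇒ c(7) = 3.
- Vertex 6: neighbors [0, 5, 8] already have colors [1, 3, 4] ⇒ c(6) = 2.
- Vertex 9: neighbors [0, 6, 7] already have colors [1, 2, 3] ⇒ c(9) = 4.
- Vertex 4: neighbors [1, 5, 9] already have colors [2, 3, 4] ⇒ c(4) = 1.
- Vertex 3: neighbors [4, 1, 7, 9] already have colors [1, 2, 3, 4] — all 4 colors blocked. Contradiction.
The forced assignments end in a contradiction, so G has no proper 4-coloring (χ ≥ 5).
The coloring below uses 5 colors, so χ(G) = 5.
A valid 5-coloring: color 1: [0, 4, 10]; color 2: [5, 7]; color 3: [2, 3, 6, 11]; color 4: [8, 9]; color 5: [1].

χ(G) = 5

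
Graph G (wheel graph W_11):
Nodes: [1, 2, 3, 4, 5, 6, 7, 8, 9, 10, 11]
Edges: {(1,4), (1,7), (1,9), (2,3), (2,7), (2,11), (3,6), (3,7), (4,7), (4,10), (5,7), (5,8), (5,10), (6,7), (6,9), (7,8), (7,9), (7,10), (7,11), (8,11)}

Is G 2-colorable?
The clique on vertices [1, 7, 9] has size 3 > 2, so it alone needs 3 colors.

No, G is not 2-colorable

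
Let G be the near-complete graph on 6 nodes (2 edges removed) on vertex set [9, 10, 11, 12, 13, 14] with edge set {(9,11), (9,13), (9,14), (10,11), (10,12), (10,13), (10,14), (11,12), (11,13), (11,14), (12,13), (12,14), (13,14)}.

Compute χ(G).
χ(G) = 5

Clique number ω(G) = 5 (lower bound: χ ≥ ω).
The clique on [10, 11, 12, 13, 14] has size 5, forcing χ ≥ 5, and the coloring below uses 5 colors, so χ(G) = 5.
A valid 5-coloring: color 1: [14]; color 2: [11]; color 3: [13]; color 4: [9, 10]; color 5: [12].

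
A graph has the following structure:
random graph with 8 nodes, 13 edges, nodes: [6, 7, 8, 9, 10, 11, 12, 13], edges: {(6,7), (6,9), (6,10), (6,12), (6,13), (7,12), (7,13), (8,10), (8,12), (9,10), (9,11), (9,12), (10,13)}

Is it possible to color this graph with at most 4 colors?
Yes, G is 4-colorable

A valid 4-coloring: color 1: [6, 8, 11]; color 2: [10, 12]; color 3: [7, 9]; color 4: [13].
(χ(G) = 4 ≤ 4.)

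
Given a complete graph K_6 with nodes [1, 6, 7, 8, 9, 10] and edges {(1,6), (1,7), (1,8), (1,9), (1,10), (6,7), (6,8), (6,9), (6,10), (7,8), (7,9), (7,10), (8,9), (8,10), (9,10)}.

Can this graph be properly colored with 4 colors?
No, G is not 4-colorable

The clique on vertices [1, 6, 7, 8, 9, 10] has size 6 > 4, so it alone needs 6 colors.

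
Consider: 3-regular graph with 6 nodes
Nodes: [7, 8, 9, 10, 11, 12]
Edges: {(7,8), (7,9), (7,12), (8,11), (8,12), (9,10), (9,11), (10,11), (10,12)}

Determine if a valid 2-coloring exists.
No, G is not 2-colorable

The clique on vertices [9, 10, 11] has size 3 > 2, so it alone needs 3 colors.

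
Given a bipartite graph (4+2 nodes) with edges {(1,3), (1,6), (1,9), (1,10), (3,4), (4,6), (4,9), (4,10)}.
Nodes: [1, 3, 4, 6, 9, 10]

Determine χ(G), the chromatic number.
χ(G) = 2

Clique number ω(G) = 2 (lower bound: χ ≥ ω).
The graph is bipartite (no odd cycle), so 2 colors suffice: χ(G) = 2.
A valid 2-coloring: color 1: [1, 4]; color 2: [3, 6, 9, 10].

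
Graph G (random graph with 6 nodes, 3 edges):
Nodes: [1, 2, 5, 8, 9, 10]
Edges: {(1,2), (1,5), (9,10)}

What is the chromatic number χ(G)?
χ(G) = 2

Clique number ω(G) = 2 (lower bound: χ ≥ ω).
The graph is bipartite (no odd cycle), so 2 colors suffice: χ(G) = 2.
A valid 2-coloring: color 1: [1, 8, 10]; color 2: [2, 5, 9].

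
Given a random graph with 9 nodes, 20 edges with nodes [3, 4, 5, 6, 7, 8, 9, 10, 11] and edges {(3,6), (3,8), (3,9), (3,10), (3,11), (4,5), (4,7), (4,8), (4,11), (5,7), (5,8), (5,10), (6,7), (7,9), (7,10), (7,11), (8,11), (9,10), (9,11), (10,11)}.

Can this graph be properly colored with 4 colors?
A valid 4-coloring: color 1: [3, 7]; color 2: [5, 6, 11]; color 3: [8, 10]; color 4: [4, 9].
(χ(G) = 4 ≤ 4.)

Yes, G is 4-colorable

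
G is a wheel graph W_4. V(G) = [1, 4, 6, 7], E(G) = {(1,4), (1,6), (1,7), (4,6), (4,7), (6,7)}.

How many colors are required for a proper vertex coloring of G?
χ(G) = 4

Clique number ω(G) = 4 (lower bound: χ ≥ ω).
The clique on [1, 4, 6, 7] has size 4, forcing χ ≥ 4, and the coloring below uses 4 colors, so χ(G) = 4.
A valid 4-coloring: color 1: [6]; color 2: [1]; color 3: [7]; color 4: [4].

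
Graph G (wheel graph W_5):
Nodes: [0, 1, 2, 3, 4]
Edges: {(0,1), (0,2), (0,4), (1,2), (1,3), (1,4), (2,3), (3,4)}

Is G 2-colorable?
No, G is not 2-colorable

The clique on vertices [0, 1, 2] has size 3 > 2, so it alone needs 3 colors.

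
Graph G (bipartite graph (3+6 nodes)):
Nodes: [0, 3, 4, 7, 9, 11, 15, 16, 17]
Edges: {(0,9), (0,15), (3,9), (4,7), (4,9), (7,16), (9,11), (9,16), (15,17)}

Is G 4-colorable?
A valid 4-coloring: color 1: [7, 9, 15]; color 2: [0, 3, 4, 11, 16, 17].
(χ(G) = 2 ≤ 4.)

Yes, G is 4-colorable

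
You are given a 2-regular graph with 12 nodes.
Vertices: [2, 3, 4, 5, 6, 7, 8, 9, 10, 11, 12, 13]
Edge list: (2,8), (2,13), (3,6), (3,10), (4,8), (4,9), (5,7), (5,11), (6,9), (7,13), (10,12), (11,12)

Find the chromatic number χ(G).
χ(G) = 2

Clique number ω(G) = 2 (lower bound: χ ≥ ω).
The graph is bipartite (no odd cycle), so 2 colors suffice: χ(G) = 2.
A valid 2-coloring: color 1: [2, 4, 6, 7, 10, 11]; color 2: [3, 5, 8, 9, 12, 13].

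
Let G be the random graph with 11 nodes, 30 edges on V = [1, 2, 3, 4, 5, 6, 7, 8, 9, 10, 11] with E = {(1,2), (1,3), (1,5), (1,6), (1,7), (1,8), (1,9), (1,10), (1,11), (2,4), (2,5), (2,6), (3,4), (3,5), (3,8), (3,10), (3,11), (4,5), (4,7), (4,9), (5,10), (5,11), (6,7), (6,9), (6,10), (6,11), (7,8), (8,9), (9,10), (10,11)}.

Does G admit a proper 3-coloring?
The clique on vertices [1, 3, 5, 10, 11] has size 5 > 3, so it alone needs 5 colors.

No, G is not 3-colorable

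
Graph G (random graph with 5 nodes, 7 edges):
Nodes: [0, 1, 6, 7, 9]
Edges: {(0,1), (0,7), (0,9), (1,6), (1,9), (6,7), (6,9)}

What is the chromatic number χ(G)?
Clique number ω(G) = 3 (lower bound: χ ≥ ω).
The clique on [0, 1, 9] has size 3, forcing χ ≥ 3, and the coloring below uses 3 colors, so χ(G) = 3.
A valid 3-coloring: color 1: [0, 6]; color 2: [7, 9]; color 3: [1].

χ(G) = 3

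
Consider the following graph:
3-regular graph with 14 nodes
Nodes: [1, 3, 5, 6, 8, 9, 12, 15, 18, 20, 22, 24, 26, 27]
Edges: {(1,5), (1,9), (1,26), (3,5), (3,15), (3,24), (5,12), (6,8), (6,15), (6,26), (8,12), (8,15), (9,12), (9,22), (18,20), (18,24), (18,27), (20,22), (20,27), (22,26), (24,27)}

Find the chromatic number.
Clique number ω(G) = 3 (lower bound: χ ≥ ω).
The clique on [6, 8, 15] has size 3, forcing χ ≥ 3, and the coloring below uses 3 colors, so χ(G) = 3.
A valid 3-coloring: color 1: [5, 8, 9, 20, 24, 26]; color 2: [1, 12, 15, 18, 22]; color 3: [3, 6, 27].

χ(G) = 3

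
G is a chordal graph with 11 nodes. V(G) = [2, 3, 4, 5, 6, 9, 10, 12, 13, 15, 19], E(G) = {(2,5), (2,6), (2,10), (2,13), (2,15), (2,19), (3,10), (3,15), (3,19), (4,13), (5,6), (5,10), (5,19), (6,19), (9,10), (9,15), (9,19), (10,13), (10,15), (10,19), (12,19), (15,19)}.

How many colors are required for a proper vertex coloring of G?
χ(G) = 4

Clique number ω(G) = 4 (lower bound: χ ≥ ω).
The clique on [2, 5, 10, 19] has size 4, forcing χ ≥ 4, and the coloring below uses 4 colors, so χ(G) = 4.
A valid 4-coloring: color 1: [13, 19]; color 2: [4, 6, 10, 12]; color 3: [2, 3, 9]; color 4: [5, 15].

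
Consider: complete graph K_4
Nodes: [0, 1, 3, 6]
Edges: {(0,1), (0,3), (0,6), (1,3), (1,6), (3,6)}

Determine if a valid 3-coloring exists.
The clique on vertices [0, 1, 3, 6] has size 4 > 3, so it alone needs 4 colors.

No, G is not 3-colorable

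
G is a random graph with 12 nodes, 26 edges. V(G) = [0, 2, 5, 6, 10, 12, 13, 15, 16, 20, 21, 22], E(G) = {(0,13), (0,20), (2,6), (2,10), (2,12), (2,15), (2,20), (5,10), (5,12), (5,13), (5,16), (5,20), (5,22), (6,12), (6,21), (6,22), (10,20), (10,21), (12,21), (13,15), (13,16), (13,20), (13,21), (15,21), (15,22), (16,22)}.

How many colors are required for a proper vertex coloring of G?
Clique number ω(G) = 3 (lower bound: χ ≥ ω).
The clique on [0, 13, 20] has size 3, forcing χ ≥ 3, and the coloring below uses 3 colors, so χ(G) = 3.
A valid 3-coloring: color 1: [0, 2, 5, 21]; color 2: [10, 12, 13, 22]; color 3: [6, 15, 16, 20].

χ(G) = 3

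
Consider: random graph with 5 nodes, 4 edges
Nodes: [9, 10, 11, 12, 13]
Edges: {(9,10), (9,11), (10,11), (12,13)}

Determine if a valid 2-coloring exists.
No, G is not 2-colorable

The clique on vertices [9, 10, 11] has size 3 > 2, so it alone needs 3 colors.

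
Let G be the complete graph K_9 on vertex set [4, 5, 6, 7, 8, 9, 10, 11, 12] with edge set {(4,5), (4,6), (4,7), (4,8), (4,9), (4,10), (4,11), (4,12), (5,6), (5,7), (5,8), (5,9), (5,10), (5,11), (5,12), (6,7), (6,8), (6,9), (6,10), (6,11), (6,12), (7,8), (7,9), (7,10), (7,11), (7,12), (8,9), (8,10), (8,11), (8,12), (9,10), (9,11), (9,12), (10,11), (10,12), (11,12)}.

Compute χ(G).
Clique number ω(G) = 9 (lower bound: χ ≥ ω).
The clique on [4, 5, 6, 7, 8, 9, 10, 11, 12] has size 9, forcing χ ≥ 9, and the coloring below uses 9 colors, so χ(G) = 9.
A valid 9-coloring: color 1: [10]; color 2: [4]; color 3: [8]; color 4: [5]; color 5: [11]; color 6: [12]; color 7: [9]; color 8: [6]; color 9: [7].

χ(G) = 9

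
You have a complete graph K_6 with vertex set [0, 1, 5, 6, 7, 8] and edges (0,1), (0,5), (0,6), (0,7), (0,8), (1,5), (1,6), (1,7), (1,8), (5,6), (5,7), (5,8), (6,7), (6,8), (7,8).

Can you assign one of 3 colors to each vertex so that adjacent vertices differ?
The clique on vertices [0, 1, 5, 6, 7, 8] has size 6 > 3, so it alone needs 6 colors.

No, G is not 3-colorable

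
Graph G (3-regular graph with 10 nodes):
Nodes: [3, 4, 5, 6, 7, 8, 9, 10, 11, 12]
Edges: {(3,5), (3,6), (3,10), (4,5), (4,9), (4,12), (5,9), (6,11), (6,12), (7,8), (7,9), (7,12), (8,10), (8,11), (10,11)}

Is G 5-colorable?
Yes, G is 5-colorable

A valid 5-coloring: color 1: [3, 8, 9, 12]; color 2: [5, 7, 11]; color 3: [4, 6, 10].
(χ(G) = 3 ≤ 5.)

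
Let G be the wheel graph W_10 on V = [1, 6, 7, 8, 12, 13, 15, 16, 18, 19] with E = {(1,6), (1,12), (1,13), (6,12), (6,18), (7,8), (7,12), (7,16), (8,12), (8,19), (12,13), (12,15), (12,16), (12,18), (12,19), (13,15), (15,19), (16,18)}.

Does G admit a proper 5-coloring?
A valid 5-coloring: color 1: [12]; color 2: [6, 8, 13, 16]; color 3: [1, 7, 18, 19]; color 4: [15].
(χ(G) = 4 ≤ 5.)

Yes, G is 5-colorable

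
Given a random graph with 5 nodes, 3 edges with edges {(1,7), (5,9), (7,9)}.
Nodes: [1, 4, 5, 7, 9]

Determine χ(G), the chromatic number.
χ(G) = 2

Clique number ω(G) = 2 (lower bound: χ ≥ ω).
The graph is bipartite (no odd cycle), so 2 colors suffice: χ(G) = 2.
A valid 2-coloring: color 1: [1, 4, 9]; color 2: [5, 7].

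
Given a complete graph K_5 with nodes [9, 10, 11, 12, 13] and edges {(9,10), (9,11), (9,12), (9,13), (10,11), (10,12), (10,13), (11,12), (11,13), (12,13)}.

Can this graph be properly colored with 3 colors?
No, G is not 3-colorable

The clique on vertices [9, 10, 11, 12, 13] has size 5 > 3, so it alone needs 5 colors.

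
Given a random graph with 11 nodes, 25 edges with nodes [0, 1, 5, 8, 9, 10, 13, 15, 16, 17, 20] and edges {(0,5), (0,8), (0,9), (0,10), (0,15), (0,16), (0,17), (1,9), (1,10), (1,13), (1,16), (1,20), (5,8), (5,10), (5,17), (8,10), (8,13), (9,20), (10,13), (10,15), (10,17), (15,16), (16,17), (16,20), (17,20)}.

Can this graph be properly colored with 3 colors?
No, G is not 3-colorable

The clique on vertices [0, 5, 8, 10] has size 4 > 3, so it alone needs 4 colors.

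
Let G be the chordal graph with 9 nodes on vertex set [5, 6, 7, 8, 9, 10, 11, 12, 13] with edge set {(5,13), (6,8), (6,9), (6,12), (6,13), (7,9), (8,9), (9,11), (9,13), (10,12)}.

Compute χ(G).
Clique number ω(G) = 3 (lower bound: χ ≥ ω).
The clique on [6, 8, 9] has size 3, forcing χ ≥ 3, and the coloring below uses 3 colors, so χ(G) = 3.
A valid 3-coloring: color 1: [5, 9, 12]; color 2: [6, 7, 10, 11]; color 3: [8, 13].

χ(G) = 3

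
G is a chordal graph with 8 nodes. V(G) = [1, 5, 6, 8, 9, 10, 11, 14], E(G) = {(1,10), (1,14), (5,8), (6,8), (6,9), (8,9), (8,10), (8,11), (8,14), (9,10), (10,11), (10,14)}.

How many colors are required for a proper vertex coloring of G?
χ(G) = 3

Clique number ω(G) = 3 (lower bound: χ ≥ ω).
The clique on [8, 9, 10] has size 3, forcing χ ≥ 3, and the coloring below uses 3 colors, so χ(G) = 3.
A valid 3-coloring: color 1: [1, 8]; color 2: [5, 6, 10]; color 3: [9, 11, 14].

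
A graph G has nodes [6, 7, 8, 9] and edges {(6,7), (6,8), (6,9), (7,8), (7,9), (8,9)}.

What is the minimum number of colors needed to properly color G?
Clique number ω(G) = 4 (lower bound: χ ≥ ω).
The clique on [6, 7, 8, 9] has size 4, forcing χ ≥ 4, and the coloring below uses 4 colors, so χ(G) = 4.
A valid 4-coloring: color 1: [8]; color 2: [9]; color 3: [7]; color 4: [6].

χ(G) = 4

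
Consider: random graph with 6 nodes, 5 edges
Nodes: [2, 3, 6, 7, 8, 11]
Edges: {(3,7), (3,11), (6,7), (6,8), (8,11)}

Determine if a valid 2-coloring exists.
No, G is not 2-colorable

Odd cycle [8, 6, 7, 3, 11] needs 3 colors (χ ≥ 3).
Hence χ(G) ≥ 3 > 2, so no proper 2-coloring exists.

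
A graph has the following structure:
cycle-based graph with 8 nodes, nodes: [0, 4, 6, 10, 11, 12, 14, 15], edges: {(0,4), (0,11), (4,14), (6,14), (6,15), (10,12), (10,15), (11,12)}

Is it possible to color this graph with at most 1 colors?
Edge (0,11) forces its endpoints to differ, so 1 color is not enough.

No, G is not 1-colorable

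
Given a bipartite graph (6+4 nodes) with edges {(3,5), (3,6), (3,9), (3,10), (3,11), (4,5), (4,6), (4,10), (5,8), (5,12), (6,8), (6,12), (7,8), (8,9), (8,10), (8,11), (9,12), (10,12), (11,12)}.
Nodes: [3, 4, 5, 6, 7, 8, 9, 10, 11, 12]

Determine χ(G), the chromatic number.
Clique number ω(G) = 2 (lower bound: χ ≥ ω).
The graph is bipartite (no odd cycle), so 2 colors suffice: χ(G) = 2.
A valid 2-coloring: color 1: [3, 4, 8, 12]; color 2: [5, 6, 7, 9, 10, 11].

χ(G) = 2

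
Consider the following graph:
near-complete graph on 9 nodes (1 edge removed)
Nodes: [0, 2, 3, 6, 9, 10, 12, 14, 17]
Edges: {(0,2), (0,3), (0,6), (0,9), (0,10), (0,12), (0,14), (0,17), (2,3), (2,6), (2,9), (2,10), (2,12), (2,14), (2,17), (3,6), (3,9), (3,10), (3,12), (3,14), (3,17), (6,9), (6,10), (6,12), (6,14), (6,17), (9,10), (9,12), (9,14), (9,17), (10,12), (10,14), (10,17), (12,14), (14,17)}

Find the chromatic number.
χ(G) = 8

Clique number ω(G) = 8 (lower bound: χ ≥ ω).
The clique on [0, 2, 3, 6, 9, 10, 14, 17] has size 8, forcing χ ≥ 8, and the coloring below uses 8 colors, so χ(G) = 8.
A valid 8-coloring: color 1: [10]; color 2: [6]; color 3: [9]; color 4: [2]; color 5: [14]; color 6: [0]; color 7: [3]; color 8: [12, 17].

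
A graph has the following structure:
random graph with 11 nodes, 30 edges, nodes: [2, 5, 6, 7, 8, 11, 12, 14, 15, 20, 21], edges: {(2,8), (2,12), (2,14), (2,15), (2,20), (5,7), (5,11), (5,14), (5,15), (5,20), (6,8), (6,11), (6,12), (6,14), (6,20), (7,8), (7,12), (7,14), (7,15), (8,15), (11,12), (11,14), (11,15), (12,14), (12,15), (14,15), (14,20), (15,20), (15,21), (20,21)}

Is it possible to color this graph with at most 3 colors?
The clique on vertices [6, 11, 12, 14] has size 4 > 3, so it alone needs 4 colors.

No, G is not 3-colorable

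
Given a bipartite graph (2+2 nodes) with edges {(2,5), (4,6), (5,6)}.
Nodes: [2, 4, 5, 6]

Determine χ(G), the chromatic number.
Clique number ω(G) = 2 (lower bound: χ ≥ ω).
The graph is bipartite (no odd cycle), so 2 colors suffice: χ(G) = 2.
A valid 2-coloring: color 1: [2, 6]; color 2: [4, 5].

χ(G) = 2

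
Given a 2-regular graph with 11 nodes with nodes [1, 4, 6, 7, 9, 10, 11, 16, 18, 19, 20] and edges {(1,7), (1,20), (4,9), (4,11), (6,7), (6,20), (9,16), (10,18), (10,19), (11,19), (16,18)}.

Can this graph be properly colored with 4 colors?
A valid 4-coloring: color 1: [4, 7, 10, 16, 20]; color 2: [1, 6, 9, 18, 19]; color 3: [11].
(χ(G) = 3 ≤ 4.)

Yes, G is 4-colorable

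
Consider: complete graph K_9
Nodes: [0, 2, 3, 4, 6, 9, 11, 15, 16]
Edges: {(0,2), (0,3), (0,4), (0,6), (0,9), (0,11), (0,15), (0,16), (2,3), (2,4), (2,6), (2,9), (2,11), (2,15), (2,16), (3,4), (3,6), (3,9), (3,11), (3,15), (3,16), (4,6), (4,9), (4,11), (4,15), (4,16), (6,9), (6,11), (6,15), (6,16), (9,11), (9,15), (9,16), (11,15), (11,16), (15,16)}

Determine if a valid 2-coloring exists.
The clique on vertices [0, 2, 3, 4, 6, 9, 11, 15, 16] has size 9 > 2, so it alone needs 9 colors.

No, G is not 2-colorable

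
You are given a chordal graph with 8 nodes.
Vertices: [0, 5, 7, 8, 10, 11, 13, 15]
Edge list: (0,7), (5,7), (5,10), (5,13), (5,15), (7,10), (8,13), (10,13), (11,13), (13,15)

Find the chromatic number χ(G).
χ(G) = 3

Clique number ω(G) = 3 (lower bound: χ ≥ ω).
The clique on [5, 10, 13] has size 3, forcing χ ≥ 3, and the coloring below uses 3 colors, so χ(G) = 3.
A valid 3-coloring: color 1: [7, 13]; color 2: [0, 5, 8, 11]; color 3: [10, 15].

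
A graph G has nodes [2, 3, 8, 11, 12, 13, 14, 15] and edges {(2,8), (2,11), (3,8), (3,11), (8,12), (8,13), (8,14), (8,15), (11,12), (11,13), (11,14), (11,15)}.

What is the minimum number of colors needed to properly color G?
Clique number ω(G) = 2 (lower bound: χ ≥ ω).
The graph is bipartite (no odd cycle), so 2 colors suffice: χ(G) = 2.
A valid 2-coloring: color 1: [8, 11]; color 2: [2, 3, 12, 13, 14, 15].

χ(G) = 2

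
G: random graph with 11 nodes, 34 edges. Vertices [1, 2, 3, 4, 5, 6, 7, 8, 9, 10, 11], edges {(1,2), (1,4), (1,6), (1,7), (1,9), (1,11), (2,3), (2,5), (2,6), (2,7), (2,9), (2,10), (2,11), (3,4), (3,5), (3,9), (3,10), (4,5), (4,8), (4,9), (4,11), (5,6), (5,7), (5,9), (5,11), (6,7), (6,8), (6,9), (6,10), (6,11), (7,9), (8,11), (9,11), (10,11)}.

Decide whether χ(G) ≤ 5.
Yes, G is 5-colorable

A valid 5-coloring: color 1: [8, 9, 10]; color 2: [3, 7, 11]; color 3: [4, 6]; color 4: [2]; color 5: [1, 5].
(χ(G) = 5 ≤ 5.)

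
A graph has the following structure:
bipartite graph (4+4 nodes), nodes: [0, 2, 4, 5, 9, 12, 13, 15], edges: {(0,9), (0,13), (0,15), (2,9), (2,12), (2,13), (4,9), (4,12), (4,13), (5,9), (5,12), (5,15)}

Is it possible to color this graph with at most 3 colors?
A valid 3-coloring: color 1: [9, 12, 13, 15]; color 2: [0, 2, 4, 5].
(χ(G) = 2 ≤ 3.)

Yes, G is 3-colorable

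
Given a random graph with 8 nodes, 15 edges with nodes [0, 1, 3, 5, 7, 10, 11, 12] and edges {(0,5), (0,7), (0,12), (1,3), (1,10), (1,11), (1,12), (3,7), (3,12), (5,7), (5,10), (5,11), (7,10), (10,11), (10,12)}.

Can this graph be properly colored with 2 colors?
No, G is not 2-colorable

The clique on vertices [0, 5, 7] has size 3 > 2, so it alone needs 3 colors.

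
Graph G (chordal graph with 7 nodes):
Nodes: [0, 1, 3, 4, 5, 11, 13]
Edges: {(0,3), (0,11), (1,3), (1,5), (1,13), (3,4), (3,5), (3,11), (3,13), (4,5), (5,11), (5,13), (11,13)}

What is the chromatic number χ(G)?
Clique number ω(G) = 4 (lower bound: χ ≥ ω).
The clique on [1, 3, 5, 13] has size 4, forcing χ ≥ 4, and the coloring below uses 4 colors, so χ(G) = 4.
A valid 4-coloring: color 1: [3]; color 2: [0, 5]; color 3: [1, 4, 11]; color 4: [13].

χ(G) = 4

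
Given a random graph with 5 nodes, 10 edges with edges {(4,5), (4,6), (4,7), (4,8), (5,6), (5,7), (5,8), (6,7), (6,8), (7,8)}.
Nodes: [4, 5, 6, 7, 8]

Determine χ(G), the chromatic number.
χ(G) = 5

Clique number ω(G) = 5 (lower bound: χ ≥ ω).
The clique on [4, 5, 6, 7, 8] has size 5, forcing χ ≥ 5, and the coloring below uses 5 colors, so χ(G) = 5.
A valid 5-coloring: color 1: [7]; color 2: [6]; color 3: [4]; color 4: [5]; color 5: [8].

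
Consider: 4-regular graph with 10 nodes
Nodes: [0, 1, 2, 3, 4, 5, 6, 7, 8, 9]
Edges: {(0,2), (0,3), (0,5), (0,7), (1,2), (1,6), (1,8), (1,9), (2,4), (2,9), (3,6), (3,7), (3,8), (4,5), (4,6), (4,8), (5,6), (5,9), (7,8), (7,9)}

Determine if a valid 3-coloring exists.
A valid 3-coloring: color 1: [1, 3, 4]; color 2: [0, 6, 8, 9]; color 3: [2, 5, 7].
(χ(G) = 3 ≤ 3.)

Yes, G is 3-colorable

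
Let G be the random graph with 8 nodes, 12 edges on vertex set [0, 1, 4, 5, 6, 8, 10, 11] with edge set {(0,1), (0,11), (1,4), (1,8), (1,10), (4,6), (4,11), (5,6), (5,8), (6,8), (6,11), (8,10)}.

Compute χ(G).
χ(G) = 3

Clique number ω(G) = 3 (lower bound: χ ≥ ω).
The clique on [1, 8, 10] has size 3, forcing χ ≥ 3, and the coloring below uses 3 colors, so χ(G) = 3.
A valid 3-coloring: color 1: [8, 11]; color 2: [1, 6]; color 3: [0, 4, 5, 10].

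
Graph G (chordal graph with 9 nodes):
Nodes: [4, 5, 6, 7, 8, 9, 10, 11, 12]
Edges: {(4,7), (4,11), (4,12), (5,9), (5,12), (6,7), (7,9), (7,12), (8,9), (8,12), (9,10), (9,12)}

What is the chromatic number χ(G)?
χ(G) = 3

Clique number ω(G) = 3 (lower bound: χ ≥ ω).
The clique on [8, 9, 12] has size 3, forcing χ ≥ 3, and the coloring below uses 3 colors, so χ(G) = 3.
A valid 3-coloring: color 1: [6, 10, 11, 12]; color 2: [4, 9]; color 3: [5, 7, 8].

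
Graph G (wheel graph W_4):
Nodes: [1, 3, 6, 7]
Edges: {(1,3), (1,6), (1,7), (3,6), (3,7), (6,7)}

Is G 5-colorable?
Yes, G is 5-colorable

A valid 5-coloring: color 1: [1]; color 2: [3]; color 3: [7]; color 4: [6].
(χ(G) = 4 ≤ 5.)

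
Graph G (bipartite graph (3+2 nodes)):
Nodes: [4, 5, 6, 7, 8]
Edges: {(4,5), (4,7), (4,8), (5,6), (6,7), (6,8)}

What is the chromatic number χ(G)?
Clique number ω(G) = 2 (lower bound: χ ≥ ω).
The graph is bipartite (no odd cycle), so 2 colors suffice: χ(G) = 2.
A valid 2-coloring: color 1: [4, 6]; color 2: [5, 7, 8].

χ(G) = 2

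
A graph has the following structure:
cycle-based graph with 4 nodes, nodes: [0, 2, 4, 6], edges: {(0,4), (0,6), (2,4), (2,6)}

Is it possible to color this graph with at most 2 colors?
A valid 2-coloring: color 1: [4, 6]; color 2: [0, 2].
(χ(G) = 2 ≤ 2.)

Yes, G is 2-colorable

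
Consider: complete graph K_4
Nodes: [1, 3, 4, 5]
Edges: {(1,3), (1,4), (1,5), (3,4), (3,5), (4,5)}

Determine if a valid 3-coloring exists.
The clique on vertices [1, 3, 4, 5] has size 4 > 3, so it alone needs 4 colors.

No, G is not 3-colorable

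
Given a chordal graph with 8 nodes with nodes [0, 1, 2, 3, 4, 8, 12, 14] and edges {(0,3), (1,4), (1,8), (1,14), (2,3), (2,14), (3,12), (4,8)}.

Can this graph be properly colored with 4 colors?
A valid 4-coloring: color 1: [0, 1, 2, 12]; color 2: [3, 8, 14]; color 3: [4].
(χ(G) = 3 ≤ 4.)

Yes, G is 4-colorable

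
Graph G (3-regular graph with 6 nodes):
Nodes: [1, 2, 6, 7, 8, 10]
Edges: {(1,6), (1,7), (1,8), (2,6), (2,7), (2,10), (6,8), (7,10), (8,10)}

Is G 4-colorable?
Yes, G is 4-colorable

A valid 4-coloring: color 1: [2, 8]; color 2: [6, 7]; color 3: [1, 10].
(χ(G) = 3 ≤ 4.)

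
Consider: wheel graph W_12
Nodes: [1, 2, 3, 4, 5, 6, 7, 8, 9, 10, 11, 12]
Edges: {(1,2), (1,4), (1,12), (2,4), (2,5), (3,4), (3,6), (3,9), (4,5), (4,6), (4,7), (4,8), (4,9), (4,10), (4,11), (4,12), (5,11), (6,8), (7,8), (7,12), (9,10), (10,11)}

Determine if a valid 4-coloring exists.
A valid 4-coloring: color 1: [4]; color 2: [1, 6, 7, 9, 11]; color 3: [3, 5, 8, 10, 12]; color 4: [2].
(χ(G) = 4 ≤ 4.)

Yes, G is 4-colorable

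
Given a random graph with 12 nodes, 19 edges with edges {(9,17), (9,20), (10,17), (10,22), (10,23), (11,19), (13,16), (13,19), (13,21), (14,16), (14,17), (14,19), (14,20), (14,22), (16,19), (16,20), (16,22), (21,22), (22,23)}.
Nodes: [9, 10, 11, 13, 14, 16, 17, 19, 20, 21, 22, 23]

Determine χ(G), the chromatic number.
Clique number ω(G) = 3 (lower bound: χ ≥ ω).
The clique on [10, 22, 23] has size 3, forcing χ ≥ 3, and the coloring below uses 3 colors, so χ(G) = 3.
A valid 3-coloring: color 1: [9, 10, 11, 13, 14]; color 2: [17, 19, 20, 22]; color 3: [16, 21, 23].

χ(G) = 3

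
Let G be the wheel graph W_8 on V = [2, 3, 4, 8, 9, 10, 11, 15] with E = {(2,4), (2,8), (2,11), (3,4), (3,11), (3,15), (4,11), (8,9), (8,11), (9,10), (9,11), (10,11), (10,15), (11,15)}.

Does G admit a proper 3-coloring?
No, G is not 3-colorable

Odd cycle [15, 3, 4, 2, 8, 9, 10] needs 3 colors (χ ≥ 3).
Vertex 11 is adjacent to every vertex of [2, 3, 4, 8, 9, 10, 15], which already need 3 colors among themselves, so 11 needs a new color (χ ≥ 4).
Hence χ(G) ≥ 4 > 3, so no proper 3-coloring exists.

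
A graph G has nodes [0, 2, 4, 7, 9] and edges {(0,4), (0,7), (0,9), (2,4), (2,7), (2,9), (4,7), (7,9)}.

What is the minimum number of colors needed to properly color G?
χ(G) = 3

Clique number ω(G) = 3 (lower bound: χ ≥ ω).
The clique on [0, 7, 9] has size 3, forcing χ ≥ 3, and the coloring below uses 3 colors, so χ(G) = 3.
A valid 3-coloring: color 1: [7]; color 2: [0, 2]; color 3: [4, 9].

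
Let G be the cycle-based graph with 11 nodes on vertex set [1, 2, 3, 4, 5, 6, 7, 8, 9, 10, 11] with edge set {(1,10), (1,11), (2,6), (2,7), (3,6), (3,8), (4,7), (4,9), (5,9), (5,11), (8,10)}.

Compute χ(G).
χ(G) = 3

Clique number ω(G) = 2 (lower bound: χ ≥ ω).
Odd cycle [1, 10, 8, 3, 6, 2, 7, 4, 9, 5, 11] needs 3 colors (χ ≥ 3).
The coloring below uses 3 colors, so χ(G) = 3.
A valid 3-coloring: color 1: [1, 5, 6, 7, 8]; color 2: [2, 3, 4, 10, 11]; color 3: [9].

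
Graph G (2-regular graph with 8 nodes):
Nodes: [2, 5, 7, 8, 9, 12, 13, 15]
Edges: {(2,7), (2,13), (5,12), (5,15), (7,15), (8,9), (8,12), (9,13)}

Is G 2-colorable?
A valid 2-coloring: color 1: [2, 9, 12, 15]; color 2: [5, 7, 8, 13].
(χ(G) = 2 ≤ 2.)

Yes, G is 2-colorable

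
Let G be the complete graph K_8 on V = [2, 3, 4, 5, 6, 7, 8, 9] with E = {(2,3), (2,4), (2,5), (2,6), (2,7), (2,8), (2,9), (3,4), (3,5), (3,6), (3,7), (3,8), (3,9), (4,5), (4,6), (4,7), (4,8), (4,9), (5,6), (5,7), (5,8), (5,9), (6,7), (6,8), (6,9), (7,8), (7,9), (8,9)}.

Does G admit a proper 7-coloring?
No, G is not 7-colorable

The clique on vertices [2, 3, 4, 5, 6, 7, 8, 9] has size 8 > 7, so it alone needs 8 colors.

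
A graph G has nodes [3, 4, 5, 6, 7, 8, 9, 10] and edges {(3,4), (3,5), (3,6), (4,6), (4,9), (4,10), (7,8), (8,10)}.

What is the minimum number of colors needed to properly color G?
χ(G) = 3

Clique number ω(G) = 3 (lower bound: χ ≥ ω).
The clique on [3, 4, 6] has size 3, forcing χ ≥ 3, and the coloring below uses 3 colors, so χ(G) = 3.
A valid 3-coloring: color 1: [4, 5, 8]; color 2: [3, 7, 9, 10]; color 3: [6].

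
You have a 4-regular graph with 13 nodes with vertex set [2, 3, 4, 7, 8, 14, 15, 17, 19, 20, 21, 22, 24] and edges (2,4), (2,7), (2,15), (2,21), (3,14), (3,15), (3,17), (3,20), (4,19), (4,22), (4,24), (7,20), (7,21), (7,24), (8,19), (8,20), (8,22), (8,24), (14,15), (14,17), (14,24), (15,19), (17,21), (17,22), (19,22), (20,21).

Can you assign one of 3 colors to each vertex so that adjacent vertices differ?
Yes, G is 3-colorable

A valid 3-coloring: color 1: [4, 7, 8, 15, 17]; color 2: [2, 14, 20, 22]; color 3: [3, 19, 21, 24].
(χ(G) = 3 ≤ 3.)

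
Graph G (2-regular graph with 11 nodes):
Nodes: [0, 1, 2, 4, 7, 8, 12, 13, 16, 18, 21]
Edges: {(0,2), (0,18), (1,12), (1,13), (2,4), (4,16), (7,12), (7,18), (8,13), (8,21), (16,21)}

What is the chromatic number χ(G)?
Clique number ω(G) = 2 (lower bound: χ ≥ ω).
Odd cycle [1, 12, 7, 18, 0, 2, 4, 16, 21, 8, 13] needs 3 colors (χ ≥ 3).
The coloring below uses 3 colors, so χ(G) = 3.
A valid 3-coloring: color 1: [2, 8, 12, 16, 18]; color 2: [0, 4, 7, 13, 21]; color 3: [1].

χ(G) = 3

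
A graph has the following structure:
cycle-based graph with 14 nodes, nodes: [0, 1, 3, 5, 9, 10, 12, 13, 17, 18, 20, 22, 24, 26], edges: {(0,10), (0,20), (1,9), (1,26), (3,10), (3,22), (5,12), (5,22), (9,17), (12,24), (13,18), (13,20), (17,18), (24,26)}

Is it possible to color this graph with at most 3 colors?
A valid 3-coloring: color 1: [9, 10, 12, 18, 20, 22, 26]; color 2: [0, 1, 3, 5, 13, 17, 24].
(χ(G) = 2 ≤ 3.)

Yes, G is 3-colorable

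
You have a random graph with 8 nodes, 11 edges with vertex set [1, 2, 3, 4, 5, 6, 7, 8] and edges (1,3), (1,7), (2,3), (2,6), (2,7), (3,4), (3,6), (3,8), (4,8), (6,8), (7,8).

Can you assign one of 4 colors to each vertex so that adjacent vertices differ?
Yes, G is 4-colorable

A valid 4-coloring: color 1: [3, 5, 7]; color 2: [1, 2, 8]; color 3: [4, 6].
(χ(G) = 3 ≤ 4.)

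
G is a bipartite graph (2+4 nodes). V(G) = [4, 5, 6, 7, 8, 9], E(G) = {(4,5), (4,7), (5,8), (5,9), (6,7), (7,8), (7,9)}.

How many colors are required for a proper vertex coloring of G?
Clique number ω(G) = 2 (lower bound: χ ≥ ω).
The graph is bipartite (no odd cycle), so 2 colors suffice: χ(G) = 2.
A valid 2-coloring: color 1: [5, 7]; color 2: [4, 6, 8, 9].

χ(G) = 2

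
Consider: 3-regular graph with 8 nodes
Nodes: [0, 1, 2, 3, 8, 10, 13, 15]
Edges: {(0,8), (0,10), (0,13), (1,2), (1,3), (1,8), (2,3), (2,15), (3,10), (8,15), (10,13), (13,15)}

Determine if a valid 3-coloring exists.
Yes, G is 3-colorable

A valid 3-coloring: color 1: [1, 10, 15]; color 2: [2, 8, 13]; color 3: [0, 3].
(χ(G) = 3 ≤ 3.)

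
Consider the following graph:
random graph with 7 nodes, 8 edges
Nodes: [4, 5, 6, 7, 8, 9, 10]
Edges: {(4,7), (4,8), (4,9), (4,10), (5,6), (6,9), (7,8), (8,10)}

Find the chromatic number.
Clique number ω(G) = 3 (lower bound: χ ≥ ω).
The clique on [4, 8, 10] has size 3, forcing χ ≥ 3, and the coloring below uses 3 colors, so χ(G) = 3.
A valid 3-coloring: color 1: [4, 6]; color 2: [5, 8, 9]; color 3: [7, 10].

χ(G) = 3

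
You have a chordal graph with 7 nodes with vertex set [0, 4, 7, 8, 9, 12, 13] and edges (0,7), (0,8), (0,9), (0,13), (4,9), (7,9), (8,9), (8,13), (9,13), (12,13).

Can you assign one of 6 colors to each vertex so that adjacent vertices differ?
A valid 6-coloring: color 1: [9, 12]; color 2: [0, 4]; color 3: [7, 13]; color 4: [8].
(χ(G) = 4 ≤ 6.)

Yes, G is 6-colorable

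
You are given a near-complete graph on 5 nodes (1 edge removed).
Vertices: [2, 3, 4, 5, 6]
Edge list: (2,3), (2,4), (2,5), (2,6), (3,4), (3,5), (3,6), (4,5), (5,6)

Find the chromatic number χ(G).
Clique number ω(G) = 4 (lower bound: χ ≥ ω).
The clique on [2, 3, 4, 5] has size 4, forcing χ ≥ 4, and the coloring below uses 4 colors, so χ(G) = 4.
A valid 4-coloring: color 1: [2]; color 2: [5]; color 3: [3]; color 4: [4, 6].

χ(G) = 4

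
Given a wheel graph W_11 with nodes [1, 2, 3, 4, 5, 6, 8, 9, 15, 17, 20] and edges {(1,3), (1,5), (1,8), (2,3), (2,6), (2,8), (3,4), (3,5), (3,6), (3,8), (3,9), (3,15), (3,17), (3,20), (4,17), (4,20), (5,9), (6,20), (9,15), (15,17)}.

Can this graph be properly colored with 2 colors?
No, G is not 2-colorable

The clique on vertices [1, 3, 8] has size 3 > 2, so it alone needs 3 colors.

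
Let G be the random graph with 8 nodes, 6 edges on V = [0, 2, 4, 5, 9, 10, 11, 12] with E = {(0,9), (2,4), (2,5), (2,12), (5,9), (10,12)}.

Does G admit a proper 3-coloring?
A valid 3-coloring: color 1: [2, 9, 10, 11]; color 2: [0, 4, 5, 12].
(χ(G) = 2 ≤ 3.)

Yes, G is 3-colorable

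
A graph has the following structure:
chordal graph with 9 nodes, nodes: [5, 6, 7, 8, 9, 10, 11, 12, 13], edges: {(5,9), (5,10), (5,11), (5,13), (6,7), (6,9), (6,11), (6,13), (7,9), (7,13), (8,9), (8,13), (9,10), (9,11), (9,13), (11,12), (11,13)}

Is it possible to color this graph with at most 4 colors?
Yes, G is 4-colorable

A valid 4-coloring: color 1: [9, 12]; color 2: [10, 13]; color 3: [7, 8, 11]; color 4: [5, 6].
(χ(G) = 4 ≤ 4.)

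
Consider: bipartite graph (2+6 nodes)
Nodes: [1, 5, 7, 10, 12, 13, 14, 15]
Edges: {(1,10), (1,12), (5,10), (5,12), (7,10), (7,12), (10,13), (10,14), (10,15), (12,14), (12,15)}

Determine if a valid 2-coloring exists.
Yes, G is 2-colorable

A valid 2-coloring: color 1: [10, 12]; color 2: [1, 5, 7, 13, 14, 15].
(χ(G) = 2 ≤ 2.)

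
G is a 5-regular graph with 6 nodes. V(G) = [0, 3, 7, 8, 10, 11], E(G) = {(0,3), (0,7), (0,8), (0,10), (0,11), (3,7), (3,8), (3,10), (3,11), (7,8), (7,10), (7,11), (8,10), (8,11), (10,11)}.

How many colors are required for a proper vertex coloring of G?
χ(G) = 6

Clique number ω(G) = 6 (lower bound: χ ≥ ω).
The clique on [0, 3, 7, 8, 10, 11] has size 6, forcing χ ≥ 6, and the coloring below uses 6 colors, so χ(G) = 6.
A valid 6-coloring: color 1: [10]; color 2: [3]; color 3: [0]; color 4: [7]; color 5: [11]; color 6: [8].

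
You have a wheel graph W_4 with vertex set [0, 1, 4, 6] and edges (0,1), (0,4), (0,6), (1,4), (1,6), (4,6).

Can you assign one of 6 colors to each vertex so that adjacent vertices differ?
A valid 6-coloring: color 1: [4]; color 2: [0]; color 3: [1]; color 4: [6].
(χ(G) = 4 ≤ 6.)

Yes, G is 6-colorable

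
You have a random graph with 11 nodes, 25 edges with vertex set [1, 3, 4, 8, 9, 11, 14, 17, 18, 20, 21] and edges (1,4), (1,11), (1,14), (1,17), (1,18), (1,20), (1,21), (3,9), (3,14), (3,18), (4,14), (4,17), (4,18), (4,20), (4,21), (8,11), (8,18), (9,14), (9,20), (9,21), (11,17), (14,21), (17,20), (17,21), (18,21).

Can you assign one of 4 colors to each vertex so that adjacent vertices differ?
A valid 4-coloring: color 1: [1, 8, 9]; color 2: [3, 4, 11]; color 3: [20, 21]; color 4: [14, 17, 18].
(χ(G) = 4 ≤ 4.)

Yes, G is 4-colorable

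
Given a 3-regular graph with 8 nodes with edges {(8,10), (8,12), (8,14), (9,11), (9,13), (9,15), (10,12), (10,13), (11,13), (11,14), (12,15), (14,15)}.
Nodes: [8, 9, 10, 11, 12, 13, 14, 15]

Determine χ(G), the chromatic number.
χ(G) = 3

Clique number ω(G) = 3 (lower bound: χ ≥ ω).
The clique on [8, 10, 12] has size 3, forcing χ ≥ 3, and the coloring below uses 3 colors, so χ(G) = 3.
A valid 3-coloring: color 1: [9, 12, 14]; color 2: [8, 13, 15]; color 3: [10, 11].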